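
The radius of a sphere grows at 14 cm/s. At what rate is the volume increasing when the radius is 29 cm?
47096π cm³/s

V = (4/3)πr³
dV/dt = dV/dr · dr/dt = 4πr² · 14
At r = 29: dV/dt = 47096π cm³/s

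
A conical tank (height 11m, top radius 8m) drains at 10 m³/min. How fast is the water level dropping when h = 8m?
605/(2048π) ≈ 0.09403 m/min

r/h = 8/11, so r = (8/11)h
V = (1/3)πr²h = (1/3)π((8/11)h)²h = (64/363)πh³
dV/dh = (64/121)πh²
dh/dt = (dV/dt)/(dV/dh) = -10/((64/121)π·8²) = -605/(2048π) m/min
The level is dropping at 605/(2048π) ≈ 0.09403 m/min.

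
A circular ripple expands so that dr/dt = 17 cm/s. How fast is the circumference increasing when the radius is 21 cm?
34π cm/s

C = 2πr
dC/dt = 2π · dr/dt = 2π · 17 = 34π cm/s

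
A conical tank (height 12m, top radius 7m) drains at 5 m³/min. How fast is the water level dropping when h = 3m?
80/(49π) ≈ 0.5197 m/min

r/h = 7/12, so r = (7/12)h
V = (1/3)πr²h = (1/3)π((7/12)h)²h = (49/432)πh³
dV/dh = (49/144)πh²
dh/dt = (dV/dt)/(dV/dh) = -5/((49/144)π·3²) = -80/(49π) m/min
The level is dropping at 80/(49π) ≈ 0.5197 m/min.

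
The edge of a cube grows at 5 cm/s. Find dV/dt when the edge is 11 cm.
1815 cm³/s

V = s³
dV/dt = 3s² · ds/dt = 3·11²·5 = 1815 cm³/s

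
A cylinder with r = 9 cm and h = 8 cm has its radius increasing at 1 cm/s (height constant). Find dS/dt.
52π cm²/s

S = 2πrh + 2πr² (lateral + bases)
dS/dt = (2πh + 4πr)·dr/dt = (2π·8 + 4π·9)·1
= 52π cm²/s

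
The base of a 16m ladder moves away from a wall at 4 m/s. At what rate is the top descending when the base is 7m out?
28√23/69 ≈ 1.946 m/s

x² + y² = 16²
2x·dx/dt + 2y·dy/dt = 0
dy/dt = -x/y · dx/dt = -7/(3√23) · 4 = -28√23/69 m/s
The top is descending at 28√23/69 ≈ 1.946 m/s.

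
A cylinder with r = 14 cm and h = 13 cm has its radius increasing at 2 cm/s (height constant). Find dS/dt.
164π cm²/s

S = 2πrh + 2πr² (lateral + bases)
dS/dt = (2πh + 4πr)·dr/dt = (2π·13 + 4π·14)·2
= 164π cm²/s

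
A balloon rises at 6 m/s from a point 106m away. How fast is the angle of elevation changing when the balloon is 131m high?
0.022397 rad/s

tan(θ) = y/106
sec²(θ) · dθ/dt = (1/106) · dy/dt
dθ/dt = cos²(θ)/106 · 6 = 106/(106² + 131²) · 6
dθ/dt = 0.022397 rad/s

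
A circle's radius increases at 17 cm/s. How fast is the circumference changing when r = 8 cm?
34π cm/s

C = 2πr
dC/dt = 2π · dr/dt = 2π · 17 = 34π cm/s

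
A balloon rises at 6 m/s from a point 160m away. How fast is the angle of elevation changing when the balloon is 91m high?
0.028334 rad/s

tan(θ) = y/160
sec²(θ) · dθ/dt = (1/160) · dy/dt
dθ/dt = cos²(θ)/160 · 6 = 160/(160² + 91²) · 6
dθ/dt = 0.028334 rad/s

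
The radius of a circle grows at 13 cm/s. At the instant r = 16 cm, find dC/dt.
26π cm/s

C = 2πr
dC/dt = 2π · dr/dt = 2π · 13 = 26π cm/s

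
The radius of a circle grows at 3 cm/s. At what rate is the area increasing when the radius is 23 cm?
138π cm²/s

A = πr²
dA/dt = 2πr · dr/dt = 2π(23)(3) = 138π cm²/s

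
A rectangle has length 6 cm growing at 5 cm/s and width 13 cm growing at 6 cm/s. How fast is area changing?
101 cm²/s

A = lw
dA/dt = w·dl/dt + l·dw/dt = 13·5 + 6·6 = 101 cm²/s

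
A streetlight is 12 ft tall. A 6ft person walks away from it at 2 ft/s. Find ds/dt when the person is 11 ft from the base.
2 ft/s

By similar triangles: 12/(x+s) = 6/s
Solving: s = 6x/6
ds/dt = 6/6 · dx/dt = 1 · 2 = 2 ft/s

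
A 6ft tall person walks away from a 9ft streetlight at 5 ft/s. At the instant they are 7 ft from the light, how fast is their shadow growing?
10 ft/s

By similar triangles: 9/(x+s) = 6/s
Solving: s = 6x/3
ds/dt = 6/3 · dx/dt = 2 · 5 = 10 ft/s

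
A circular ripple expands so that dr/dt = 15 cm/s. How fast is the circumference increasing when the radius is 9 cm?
30π cm/s

C = 2πr
dC/dt = 2π · dr/dt = 2π · 15 = 30π cm/s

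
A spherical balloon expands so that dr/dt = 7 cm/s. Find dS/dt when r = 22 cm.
1232π cm²/s

S = 4πr²
dS/dt = dS/dr · dr/dt = 8πr · 7
At r = 22: dS/dt = 1232π cm²/s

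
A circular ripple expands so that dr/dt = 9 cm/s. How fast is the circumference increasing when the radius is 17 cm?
18π cm/s

C = 2πr
dC/dt = 2π · dr/dt = 2π · 9 = 18π cm/s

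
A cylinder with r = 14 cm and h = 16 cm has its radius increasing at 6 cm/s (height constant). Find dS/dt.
528π cm²/s

S = 2πrh + 2πr² (lateral + bases)
dS/dt = (2πh + 4πr)·dr/dt = (2π·16 + 4π·14)·6
= 528π cm²/s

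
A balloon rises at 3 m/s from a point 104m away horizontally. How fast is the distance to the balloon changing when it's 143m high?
33√185/185 ≈ 2.426 m/s

z² = 104² + y²
z = √(104² + 143²) = 13√185
dz/dt = y/z · dy/dt = 143/(13√185) · 3 = 33√185/185 ≈ 2.426 m/s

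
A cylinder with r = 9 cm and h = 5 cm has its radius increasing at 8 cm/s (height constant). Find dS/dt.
368π cm²/s

S = 2πrh + 2πr² (lateral + bases)
dS/dt = (2πh + 4πr)·dr/dt = (2π·5 + 4π·9)·8
= 368π cm²/s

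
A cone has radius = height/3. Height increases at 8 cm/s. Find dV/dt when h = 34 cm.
9248π/9 cm³/s

V = (1/3)π(h/3)²h = πh³/27
dV/dt = πh²/9 · 8
At h = 34: dV/dt = 9248π/9 cm³/s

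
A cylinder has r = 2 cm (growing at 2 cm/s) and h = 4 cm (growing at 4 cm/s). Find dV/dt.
48π cm³/s

V = πr²h
dV/dt = 2πrh·dr/dt + πr²·dh/dt
= 2π(2)(4)(2) + π(2)²(4)
= 48π cm³/s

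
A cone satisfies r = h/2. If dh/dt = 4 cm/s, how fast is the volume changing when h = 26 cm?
676π cm³/s

V = (1/3)π(h/2)²h = πh³/12
dV/dt = πh²/4 · 4
At h = 26: dV/dt = 676π cm³/s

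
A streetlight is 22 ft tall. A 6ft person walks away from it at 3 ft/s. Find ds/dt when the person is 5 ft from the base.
9/8 ft/s

By similar triangles: 22/(x+s) = 6/s
Solving: s = 6x/16
ds/dt = 6/16 · dx/dt = 3/8 · 3 = 9/8 ft/s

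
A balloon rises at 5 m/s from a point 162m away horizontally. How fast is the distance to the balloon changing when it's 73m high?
365√31573/31573 ≈ 2.054 m/s

z² = 162² + y²
z = √(162² + 73²) = √31573
dz/dt = y/z · dy/dt = 73/√31573 · 5 = 365√31573/31573 ≈ 2.054 m/s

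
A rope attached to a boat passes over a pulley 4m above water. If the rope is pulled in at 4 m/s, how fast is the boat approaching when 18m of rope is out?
36√77/77 ≈ 4.103 m/s

rope² = x² + 4²
x = √(18² - 4²) = 2√77
dx/dt = (rope/x) · d(rope)/dt = (18/(2√77)) · (-4) = -36√77/77 m/s
The boat approaches at 36√77/77 ≈ 4.103 m/s.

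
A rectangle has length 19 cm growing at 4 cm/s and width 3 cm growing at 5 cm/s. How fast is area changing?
107 cm²/s

A = lw
dA/dt = w·dl/dt + l·dw/dt = 3·4 + 19·5 = 107 cm²/s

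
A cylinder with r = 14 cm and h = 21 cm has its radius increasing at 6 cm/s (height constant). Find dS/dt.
588π cm²/s

S = 2πrh + 2πr² (lateral + bases)
dS/dt = (2πh + 4πr)·dr/dt = (2π·21 + 4π·14)·6
= 588π cm²/s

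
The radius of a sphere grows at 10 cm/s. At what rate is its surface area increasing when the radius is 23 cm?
1840π cm²/s

S = 4πr²
dS/dt = dS/dr · dr/dt = 8πr · 10
At r = 23: dS/dt = 1840π cm²/s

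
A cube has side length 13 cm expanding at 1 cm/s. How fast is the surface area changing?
156 cm²/s

A = 6s²
dA/dt = 12s · ds/dt = 12·13·1 = 156 cm²/s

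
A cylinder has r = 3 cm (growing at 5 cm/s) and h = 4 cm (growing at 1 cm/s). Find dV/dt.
129π cm³/s

V = πr²h
dV/dt = 2πrh·dr/dt + πr²·dh/dt
= 2π(3)(4)(5) + π(3)²(1)
= 129π cm³/s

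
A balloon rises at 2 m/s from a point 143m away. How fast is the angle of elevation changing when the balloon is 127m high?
0.007819 rad/s

tan(θ) = y/143
sec²(θ) · dθ/dt = (1/143) · dy/dt
dθ/dt = cos²(θ)/143 · 2 = 143/(143² + 127²) · 2
dθ/dt = 0.007819 rad/s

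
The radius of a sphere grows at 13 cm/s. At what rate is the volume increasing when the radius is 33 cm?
56628π cm³/s

V = (4/3)πr³
dV/dt = dV/dr · dr/dt = 4πr² · 13
At r = 33: dV/dt = 56628π cm³/s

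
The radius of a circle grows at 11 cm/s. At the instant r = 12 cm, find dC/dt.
22π cm/s

C = 2πr
dC/dt = 2π · dr/dt = 2π · 11 = 22π cm/s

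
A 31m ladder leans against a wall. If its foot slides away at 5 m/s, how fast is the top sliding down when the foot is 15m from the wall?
75√46/184 ≈ 2.765 m/s

x² + y² = 31²
2x·dx/dt + 2y·dy/dt = 0
dy/dt = -x/y · dx/dt = -15/(4√46) · 5 = -75√46/184 m/s
The top is descending at 75√46/184 ≈ 2.765 m/s.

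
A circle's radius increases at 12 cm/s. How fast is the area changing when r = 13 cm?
312π cm²/s

A = πr²
dA/dt = 2πr · dr/dt = 2π(13)(12) = 312π cm²/s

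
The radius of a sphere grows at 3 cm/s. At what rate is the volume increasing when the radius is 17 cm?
3468π cm³/s

V = (4/3)πr³
dV/dt = dV/dr · dr/dt = 4πr² · 3
At r = 17: dV/dt = 3468π cm³/s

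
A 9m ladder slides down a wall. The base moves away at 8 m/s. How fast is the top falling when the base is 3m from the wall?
2√2 ≈ 2.828 m/s

x² + y² = 9²
2x·dx/dt + 2y·dy/dt = 0
dy/dt = -x/y · dx/dt = -3/(6√2) · 8 = -2√2 m/s
The top is descending at 2√2 ≈ 2.828 m/s.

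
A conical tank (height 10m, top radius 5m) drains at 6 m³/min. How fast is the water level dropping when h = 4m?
3/(2π) ≈ 0.4775 m/min

r/h = 5/10, so r = (1/2)h
V = (1/3)πr²h = (1/3)π((1/2)h)²h = (1/12)πh³
dV/dh = (1/4)πh²
dh/dt = (dV/dt)/(dV/dh) = -6/((1/4)π·4²) = -3/(2π) m/min
The level is dropping at 3/(2π) ≈ 0.4775 m/min.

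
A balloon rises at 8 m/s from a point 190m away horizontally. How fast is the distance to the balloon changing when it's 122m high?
244√12746/6373 ≈ 4.322 m/s

z² = 190² + y²
z = √(190² + 122²) = 2√12746
dz/dt = y/z · dy/dt = 122/(2√12746) · 8 = 244√12746/6373 ≈ 4.322 m/s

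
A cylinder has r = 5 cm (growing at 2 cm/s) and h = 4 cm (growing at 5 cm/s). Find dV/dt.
205π cm³/s

V = πr²h
dV/dt = 2πrh·dr/dt + πr²·dh/dt
= 2π(5)(4)(2) + π(5)²(5)
= 205π cm³/s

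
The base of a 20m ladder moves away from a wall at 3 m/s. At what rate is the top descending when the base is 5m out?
√15/5 ≈ 0.7746 m/s

x² + y² = 20²
2x·dx/dt + 2y·dy/dt = 0
dy/dt = -x/y · dx/dt = -5/(5√15) · 3 = -√15/5 m/s
The top is descending at √15/5 ≈ 0.7746 m/s.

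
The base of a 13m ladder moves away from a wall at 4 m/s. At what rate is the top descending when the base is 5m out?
5/3 ≈ 1.667 m/s

x² + y² = 13²
2x·dx/dt + 2y·dy/dt = 0
dy/dt = -x/y · dx/dt = -5/12 · 4 = -5/3 m/s
The top is descending at 5/3 ≈ 1.667 m/s.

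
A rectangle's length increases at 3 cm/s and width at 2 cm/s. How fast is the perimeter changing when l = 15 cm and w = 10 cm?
10 cm/s

P = 2(l + w)
dP/dt = 2(dl/dt + dw/dt) = 2(3 + 2) = 10 cm/s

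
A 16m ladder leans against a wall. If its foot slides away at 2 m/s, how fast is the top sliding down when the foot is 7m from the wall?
14√23/69 ≈ 0.9731 m/s

x² + y² = 16²
2x·dx/dt + 2y·dy/dt = 0
dy/dt = -x/y · dx/dt = -7/(3√23) · 2 = -14√23/69 m/s
The top is descending at 14√23/69 ≈ 0.9731 m/s.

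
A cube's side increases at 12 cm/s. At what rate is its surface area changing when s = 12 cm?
1728 cm²/s

A = 6s²
dA/dt = 12s · ds/dt = 12·12·12 = 1728 cm²/s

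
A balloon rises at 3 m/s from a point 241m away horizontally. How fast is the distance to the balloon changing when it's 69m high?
207√62842/62842 ≈ 0.8257 m/s

z² = 241² + y²
z = √(241² + 69²) = √62842
dz/dt = y/z · dy/dt = 69/√62842 · 3 = 207√62842/62842 ≈ 0.8257 m/s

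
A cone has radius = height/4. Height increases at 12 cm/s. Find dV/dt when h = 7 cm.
147π/4 cm³/s

V = (1/3)π(h/4)²h = πh³/48
dV/dt = πh²/16 · 12
At h = 7: dV/dt = 147π/4 cm³/s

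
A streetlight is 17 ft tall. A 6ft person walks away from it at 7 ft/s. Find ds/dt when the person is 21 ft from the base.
42/11 ft/s

By similar triangles: 17/(x+s) = 6/s
Solving: s = 6x/11
ds/dt = 6/11 · dx/dt = 6/11 · 7 = 42/11 ft/s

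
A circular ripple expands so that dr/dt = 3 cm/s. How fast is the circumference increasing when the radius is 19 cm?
6π cm/s

C = 2πr
dC/dt = 2π · dr/dt = 2π · 3 = 6π cm/s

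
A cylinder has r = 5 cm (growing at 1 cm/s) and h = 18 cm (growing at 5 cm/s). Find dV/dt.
305π cm³/s

V = πr²h
dV/dt = 2πrh·dr/dt + πr²·dh/dt
= 2π(5)(18)(1) + π(5)²(5)
= 305π cm³/s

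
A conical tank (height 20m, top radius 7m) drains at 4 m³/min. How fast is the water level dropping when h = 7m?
1600/(2401π) ≈ 0.2121 m/min

r/h = 7/20, so r = (7/20)h
V = (1/3)πr²h = (1/3)π((7/20)h)²h = (49/1200)πh³
dV/dh = (49/400)πh²
dh/dt = (dV/dt)/(dV/dh) = -4/((49/400)π·7²) = -1600/(2401π) m/min
The level is dropping at 1600/(2401π) ≈ 0.2121 m/min.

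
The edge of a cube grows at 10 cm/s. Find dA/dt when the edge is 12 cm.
1440 cm²/s

A = 6s²
dA/dt = 12s · ds/dt = 12·12·10 = 1440 cm²/s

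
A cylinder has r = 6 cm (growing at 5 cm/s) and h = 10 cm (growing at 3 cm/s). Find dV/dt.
708π cm³/s

V = πr²h
dV/dt = 2πrh·dr/dt + πr²·dh/dt
= 2π(6)(10)(5) + π(6)²(3)
= 708π cm³/s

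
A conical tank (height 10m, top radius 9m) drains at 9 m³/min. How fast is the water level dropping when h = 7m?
100/(441π) ≈ 0.07218 m/min

r/h = 9/10, so r = (9/10)h
V = (1/3)πr²h = (1/3)π((9/10)h)²h = (27/100)πh³
dV/dh = (81/100)πh²
dh/dt = (dV/dt)/(dV/dh) = -9/((81/100)π·7²) = -100/(441π) m/min
The level is dropping at 100/(441π) ≈ 0.07218 m/min.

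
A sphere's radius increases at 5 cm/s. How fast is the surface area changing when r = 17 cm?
680π cm²/s

S = 4πr²
dS/dt = dS/dr · dr/dt = 8πr · 5
At r = 17: dS/dt = 680π cm²/s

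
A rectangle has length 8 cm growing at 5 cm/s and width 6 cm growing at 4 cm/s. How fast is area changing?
62 cm²/s

A = lw
dA/dt = w·dl/dt + l·dw/dt = 6·5 + 8·4 = 62 cm²/s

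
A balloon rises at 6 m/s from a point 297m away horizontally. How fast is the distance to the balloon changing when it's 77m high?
21√778/389 ≈ 1.506 m/s

z² = 297² + y²
z = √(297² + 77²) = 11√778
dz/dt = y/z · dy/dt = 77/(11√778) · 6 = 21√778/389 ≈ 1.506 m/s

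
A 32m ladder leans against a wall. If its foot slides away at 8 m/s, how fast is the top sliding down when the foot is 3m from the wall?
24√1015/1015 ≈ 0.7533 m/s

x² + y² = 32²
2x·dx/dt + 2y·dy/dt = 0
dy/dt = -x/y · dx/dt = -3/√1015 · 8 = -24√1015/1015 m/s
The top is descending at 24√1015/1015 ≈ 0.7533 m/s.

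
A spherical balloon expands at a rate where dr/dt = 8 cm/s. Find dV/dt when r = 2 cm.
128π cm³/s

V = (4/3)πr³
dV/dt = dV/dr · dr/dt = 4πr² · 8
At r = 2: dV/dt = 128π cm³/s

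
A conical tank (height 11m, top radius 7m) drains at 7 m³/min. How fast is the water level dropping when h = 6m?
121/(252π) ≈ 0.1528 m/min

r/h = 7/11, so r = (7/11)h
V = (1/3)πr²h = (1/3)π((7/11)h)²h = (49/363)πh³
dV/dh = (49/121)πh²
dh/dt = (dV/dt)/(dV/dh) = -7/((49/121)π·6²) = -121/(252π) m/min
The level is dropping at 121/(252π) ≈ 0.1528 m/min.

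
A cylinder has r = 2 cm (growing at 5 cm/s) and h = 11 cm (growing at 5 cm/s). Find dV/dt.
240π cm³/s

V = πr²h
dV/dt = 2πrh·dr/dt + πr²·dh/dt
= 2π(2)(11)(5) + π(2)²(5)
= 240π cm³/s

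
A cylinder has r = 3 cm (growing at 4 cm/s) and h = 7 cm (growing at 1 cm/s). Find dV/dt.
177π cm³/s

V = πr²h
dV/dt = 2πrh·dr/dt + πr²·dh/dt
= 2π(3)(7)(4) + π(3)²(1)
= 177π cm³/s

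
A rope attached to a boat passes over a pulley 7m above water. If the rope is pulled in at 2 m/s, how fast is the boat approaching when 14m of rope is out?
4√3/3 ≈ 2.309 m/s

rope² = x² + 7²
x = √(14² - 7²) = 7√3
dx/dt = (rope/x) · d(rope)/dt = (14/(7√3)) · (-2) = -4√3/3 m/s
The boat approaches at 4√3/3 ≈ 2.309 m/s.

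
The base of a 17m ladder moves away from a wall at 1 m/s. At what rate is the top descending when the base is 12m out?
12√145/145 ≈ 0.9965 m/s

x² + y² = 17²
2x·dx/dt + 2y·dy/dt = 0
dy/dt = -x/y · dx/dt = -12/√145 · 1 = -12√145/145 m/s
The top is descending at 12√145/145 ≈ 0.9965 m/s.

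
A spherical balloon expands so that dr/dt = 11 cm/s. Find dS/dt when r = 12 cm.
1056π cm²/s

S = 4πr²
dS/dt = dS/dr · dr/dt = 8πr · 11
At r = 12: dS/dt = 1056π cm²/s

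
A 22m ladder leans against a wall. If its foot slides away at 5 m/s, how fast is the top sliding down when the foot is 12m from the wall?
6√85/17 ≈ 3.254 m/s

x² + y² = 22²
2x·dx/dt + 2y·dy/dt = 0
dy/dt = -x/y · dx/dt = -12/(2√85) · 5 = -6√85/17 m/s
The top is descending at 6√85/17 ≈ 3.254 m/s.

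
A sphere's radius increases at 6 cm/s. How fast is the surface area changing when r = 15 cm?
720π cm²/s

S = 4πr²
dS/dt = dS/dr · dr/dt = 8πr · 6
At r = 15: dS/dt = 720π cm²/s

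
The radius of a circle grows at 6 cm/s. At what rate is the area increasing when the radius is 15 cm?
180π cm²/s

A = πr²
dA/dt = 2πr · dr/dt = 2π(15)(6) = 180π cm²/s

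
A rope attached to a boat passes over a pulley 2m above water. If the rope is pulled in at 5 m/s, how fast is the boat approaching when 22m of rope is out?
11√30/12 ≈ 5.021 m/s

rope² = x² + 2²
x = √(22² - 2²) = 4√30
dx/dt = (rope/x) · d(rope)/dt = (22/(4√30)) · (-5) = -11√30/12 m/s
The boat approaches at 11√30/12 ≈ 5.021 m/s.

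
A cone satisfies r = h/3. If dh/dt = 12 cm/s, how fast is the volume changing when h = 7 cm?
196π/3 cm³/s

V = (1/3)π(h/3)²h = πh³/27
dV/dt = πh²/9 · 12
At h = 7: dV/dt = 196π/3 cm³/s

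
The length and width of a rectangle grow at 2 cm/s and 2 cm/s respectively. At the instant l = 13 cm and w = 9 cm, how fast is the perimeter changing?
8 cm/s

P = 2(l + w)
dP/dt = 2(dl/dt + dw/dt) = 2(2 + 2) = 8 cm/s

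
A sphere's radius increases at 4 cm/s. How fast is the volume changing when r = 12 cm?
2304π cm³/s

V = (4/3)πr³
dV/dt = dV/dr · dr/dt = 4πr² · 4
At r = 12: dV/dt = 2304π cm³/s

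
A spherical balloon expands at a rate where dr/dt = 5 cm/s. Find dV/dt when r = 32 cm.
20480π cm³/s

V = (4/3)πr³
dV/dt = dV/dr · dr/dt = 4πr² · 5
At r = 32: dV/dt = 20480π cm³/s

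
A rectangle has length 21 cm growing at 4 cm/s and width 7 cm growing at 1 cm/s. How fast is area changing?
49 cm²/s

A = lw
dA/dt = w·dl/dt + l·dw/dt = 7·4 + 21·1 = 49 cm²/s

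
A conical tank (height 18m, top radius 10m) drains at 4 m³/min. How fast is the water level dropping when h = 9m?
4/(25π) ≈ 0.05093 m/min

r/h = 10/18, so r = (5/9)h
V = (1/3)πr²h = (1/3)π((5/9)h)²h = (25/243)πh³
dV/dh = (25/81)πh²
dh/dt = (dV/dt)/(dV/dh) = -4/((25/81)π·9²) = -4/(25π) m/min
The level is dropping at 4/(25π) ≈ 0.05093 m/min.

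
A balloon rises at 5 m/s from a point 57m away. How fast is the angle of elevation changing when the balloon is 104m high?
0.020263 rad/s

tan(θ) = y/57
sec²(θ) · dθ/dt = (1/57) · dy/dt
dθ/dt = cos²(θ)/57 · 5 = 57/(57² + 104²) · 5
dθ/dt = 0.020263 rad/s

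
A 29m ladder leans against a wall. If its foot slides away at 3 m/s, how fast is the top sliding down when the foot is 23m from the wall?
23√78/52 ≈ 3.906 m/s

x² + y² = 29²
2x·dx/dt + 2y·dy/dt = 0
dy/dt = -x/y · dx/dt = -23/(2√78) · 3 = -23√78/52 m/s
The top is descending at 23√78/52 ≈ 3.906 m/s.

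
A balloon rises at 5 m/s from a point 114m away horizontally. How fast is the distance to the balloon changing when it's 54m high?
45√442/442 ≈ 2.14 m/s

z² = 114² + y²
z = √(114² + 54²) = 6√442
dz/dt = y/z · dy/dt = 54/(6√442) · 5 = 45√442/442 ≈ 2.14 m/s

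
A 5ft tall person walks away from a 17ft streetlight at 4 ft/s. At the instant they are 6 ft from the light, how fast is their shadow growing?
5/3 ft/s

By similar triangles: 17/(x+s) = 5/s
Solving: s = 5x/12
ds/dt = 5/12 · dx/dt = 5/12 · 4 = 5/3 ft/s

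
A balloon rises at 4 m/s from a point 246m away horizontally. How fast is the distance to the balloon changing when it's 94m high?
94√17338/8669 ≈ 1.428 m/s

z² = 246² + y²
z = √(246² + 94²) = 2√17338
dz/dt = y/z · dy/dt = 94/(2√17338) · 4 = 94√17338/8669 ≈ 1.428 m/s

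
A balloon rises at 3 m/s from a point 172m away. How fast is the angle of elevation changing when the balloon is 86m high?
0.013953 rad/s

tan(θ) = y/172
sec²(θ) · dθ/dt = (1/172) · dy/dt
dθ/dt = cos²(θ)/172 · 3 = 172/(172² + 86²) · 3
dθ/dt = 0.013953 rad/s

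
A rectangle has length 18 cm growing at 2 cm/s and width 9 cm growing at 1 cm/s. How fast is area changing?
36 cm²/s

A = lw
dA/dt = w·dl/dt + l·dw/dt = 9·2 + 18·1 = 36 cm²/s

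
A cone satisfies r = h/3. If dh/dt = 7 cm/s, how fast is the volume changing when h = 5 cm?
175π/9 cm³/s

V = (1/3)π(h/3)²h = πh³/27
dV/dt = πh²/9 · 7
At h = 5: dV/dt = 175π/9 cm³/s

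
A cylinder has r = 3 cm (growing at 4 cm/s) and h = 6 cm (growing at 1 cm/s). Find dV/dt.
153π cm³/s

V = πr²h
dV/dt = 2πrh·dr/dt + πr²·dh/dt
= 2π(3)(6)(4) + π(3)²(1)
= 153π cm³/s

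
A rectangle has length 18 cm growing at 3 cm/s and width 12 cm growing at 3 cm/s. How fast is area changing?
90 cm²/s

A = lw
dA/dt = w·dl/dt + l·dw/dt = 12·3 + 18·3 = 90 cm²/s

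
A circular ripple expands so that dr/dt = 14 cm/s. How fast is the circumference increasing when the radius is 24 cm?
28π cm/s

C = 2πr
dC/dt = 2π · dr/dt = 2π · 14 = 28π cm/s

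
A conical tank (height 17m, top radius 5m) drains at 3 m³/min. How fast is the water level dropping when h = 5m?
867/(625π) ≈ 0.4416 m/min

r/h = 5/17, so r = (5/17)h
V = (1/3)πr²h = (1/3)π((5/17)h)²h = (25/867)πh³
dV/dh = (25/289)πh²
dh/dt = (dV/dt)/(dV/dh) = -3/((25/289)π·5²) = -867/(625π) m/min
The level is dropping at 867/(625π) ≈ 0.4416 m/min.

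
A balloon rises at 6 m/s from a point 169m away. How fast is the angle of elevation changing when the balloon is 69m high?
0.03043 rad/s

tan(θ) = y/169
sec²(θ) · dθ/dt = (1/169) · dy/dt
dθ/dt = cos²(θ)/169 · 6 = 169/(169² + 69²) · 6
dθ/dt = 0.03043 rad/s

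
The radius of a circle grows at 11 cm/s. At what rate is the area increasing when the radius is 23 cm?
506π cm²/s

A = πr²
dA/dt = 2πr · dr/dt = 2π(23)(11) = 506π cm²/s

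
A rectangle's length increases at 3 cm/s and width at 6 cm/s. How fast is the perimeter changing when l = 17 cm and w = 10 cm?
18 cm/s

P = 2(l + w)
dP/dt = 2(dl/dt + dw/dt) = 2(3 + 6) = 18 cm/s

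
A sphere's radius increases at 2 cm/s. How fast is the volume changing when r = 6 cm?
288π cm³/s

V = (4/3)πr³
dV/dt = dV/dr · dr/dt = 4πr² · 2
At r = 6: dV/dt = 288π cm³/s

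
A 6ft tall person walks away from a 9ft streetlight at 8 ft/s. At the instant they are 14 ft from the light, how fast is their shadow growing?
16 ft/s

By similar triangles: 9/(x+s) = 6/s
Solving: s = 6x/3
ds/dt = 6/3 · dx/dt = 2 · 8 = 16 ft/s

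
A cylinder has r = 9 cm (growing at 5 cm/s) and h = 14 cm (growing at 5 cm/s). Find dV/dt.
1665π cm³/s

V = πr²h
dV/dt = 2πrh·dr/dt + πr²·dh/dt
= 2π(9)(14)(5) + π(9)²(5)
= 1665π cm³/s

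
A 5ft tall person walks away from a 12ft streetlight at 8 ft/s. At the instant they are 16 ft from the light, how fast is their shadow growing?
40/7 ft/s

By similar triangles: 12/(x+s) = 5/s
Solving: s = 5x/7
ds/dt = 5/7 · dx/dt = 5/7 · 8 = 40/7 ft/s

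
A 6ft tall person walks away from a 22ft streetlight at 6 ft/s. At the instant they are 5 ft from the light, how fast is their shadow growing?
9/4 ft/s

By similar triangles: 22/(x+s) = 6/s
Solving: s = 6x/16
ds/dt = 6/16 · dx/dt = 3/8 · 6 = 9/4 ft/s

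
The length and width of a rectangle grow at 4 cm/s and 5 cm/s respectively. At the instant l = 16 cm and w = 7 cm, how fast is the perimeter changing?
18 cm/s

P = 2(l + w)
dP/dt = 2(dl/dt + dw/dt) = 2(4 + 5) = 18 cm/s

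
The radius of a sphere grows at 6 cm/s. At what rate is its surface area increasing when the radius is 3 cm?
144π cm²/s

S = 4πr²
dS/dt = dS/dr · dr/dt = 8πr · 6
At r = 3: dS/dt = 144π cm²/s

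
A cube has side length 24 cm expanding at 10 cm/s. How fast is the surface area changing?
2880 cm²/s

A = 6s²
dA/dt = 12s · ds/dt = 12·24·10 = 2880 cm²/s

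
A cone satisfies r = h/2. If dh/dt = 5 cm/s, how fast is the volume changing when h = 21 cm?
2205π/4 cm³/s

V = (1/3)π(h/2)²h = πh³/12
dV/dt = πh²/4 · 5
At h = 21: dV/dt = 2205π/4 cm³/s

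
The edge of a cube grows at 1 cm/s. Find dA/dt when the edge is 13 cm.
156 cm²/s

A = 6s²
dA/dt = 12s · ds/dt = 12·13·1 = 156 cm²/s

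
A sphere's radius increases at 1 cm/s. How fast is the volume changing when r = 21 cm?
1764π cm³/s

V = (4/3)πr³
dV/dt = dV/dr · dr/dt = 4πr² · 1
At r = 21: dV/dt = 1764π cm³/s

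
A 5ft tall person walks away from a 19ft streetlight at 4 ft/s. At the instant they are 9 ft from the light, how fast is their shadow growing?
10/7 ft/s

By similar triangles: 19/(x+s) = 5/s
Solving: s = 5x/14
ds/dt = 5/14 · dx/dt = 5/14 · 4 = 10/7 ft/s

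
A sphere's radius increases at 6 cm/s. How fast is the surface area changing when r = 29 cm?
1392π cm²/s

S = 4πr²
dS/dt = dS/dr · dr/dt = 8πr · 6
At r = 29: dS/dt = 1392π cm²/s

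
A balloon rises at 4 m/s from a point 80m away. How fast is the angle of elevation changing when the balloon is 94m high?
0.021003 rad/s

tan(θ) = y/80
sec²(θ) · dθ/dt = (1/80) · dy/dt
dθ/dt = cos²(θ)/80 · 4 = 80/(80² + 94²) · 4
dθ/dt = 0.021003 rad/s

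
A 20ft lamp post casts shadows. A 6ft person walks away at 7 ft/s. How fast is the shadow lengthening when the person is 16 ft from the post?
3 ft/s

By similar triangles: 20/(x+s) = 6/s
Solving: s = 6x/14
ds/dt = 6/14 · dx/dt = 3/7 · 7 = 3 ft/s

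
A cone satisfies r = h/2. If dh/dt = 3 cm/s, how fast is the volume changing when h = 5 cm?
75π/4 cm³/s

V = (1/3)π(h/2)²h = πh³/12
dV/dt = πh²/4 · 3
At h = 5: dV/dt = 75π/4 cm³/s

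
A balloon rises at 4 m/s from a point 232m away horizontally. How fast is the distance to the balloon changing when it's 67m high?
268√58313/58313 ≈ 1.11 m/s

z² = 232² + y²
z = √(232² + 67²) = √58313
dz/dt = y/z · dy/dt = 67/√58313 · 4 = 268√58313/58313 ≈ 1.11 m/s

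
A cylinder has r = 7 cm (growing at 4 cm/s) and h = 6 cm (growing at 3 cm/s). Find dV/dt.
483π cm³/s

V = πr²h
dV/dt = 2πrh·dr/dt + πr²·dh/dt
= 2π(7)(6)(4) + π(7)²(3)
= 483π cm³/s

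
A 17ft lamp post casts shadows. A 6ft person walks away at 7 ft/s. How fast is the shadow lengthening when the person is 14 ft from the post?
42/11 ft/s

By similar triangles: 17/(x+s) = 6/s
Solving: s = 6x/11
ds/dt = 6/11 · dx/dt = 6/11 · 7 = 42/11 ft/s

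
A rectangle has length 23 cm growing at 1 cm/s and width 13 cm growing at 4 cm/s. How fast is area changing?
105 cm²/s

A = lw
dA/dt = w·dl/dt + l·dw/dt = 13·1 + 23·4 = 105 cm²/s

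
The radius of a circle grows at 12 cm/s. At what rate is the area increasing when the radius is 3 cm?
72π cm²/s

A = πr²
dA/dt = 2πr · dr/dt = 2π(3)(12) = 72π cm²/s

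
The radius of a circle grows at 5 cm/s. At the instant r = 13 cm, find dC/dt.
10π cm/s

C = 2πr
dC/dt = 2π · dr/dt = 2π · 5 = 10π cm/s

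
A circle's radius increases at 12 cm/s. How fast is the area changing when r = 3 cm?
72π cm²/s

A = πr²
dA/dt = 2πr · dr/dt = 2π(3)(12) = 72π cm²/s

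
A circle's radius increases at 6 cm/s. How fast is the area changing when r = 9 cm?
108π cm²/s

A = πr²
dA/dt = 2πr · dr/dt = 2π(9)(6) = 108π cm²/s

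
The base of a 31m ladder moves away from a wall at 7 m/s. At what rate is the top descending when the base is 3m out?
3√238/68 ≈ 0.6806 m/s

x² + y² = 31²
2x·dx/dt + 2y·dy/dt = 0
dy/dt = -x/y · dx/dt = -3/(2√238) · 7 = -3√238/68 m/s
The top is descending at 3√238/68 ≈ 0.6806 m/s.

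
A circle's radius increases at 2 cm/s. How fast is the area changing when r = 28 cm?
112π cm²/s

A = πr²
dA/dt = 2πr · dr/dt = 2π(28)(2) = 112π cm²/s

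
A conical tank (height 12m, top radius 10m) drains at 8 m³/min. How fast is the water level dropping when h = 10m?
72/(625π) ≈ 0.03667 m/min

r/h = 10/12, so r = (5/6)h
V = (1/3)πr²h = (1/3)π((5/6)h)²h = (25/108)πh³
dV/dh = (25/36)πh²
dh/dt = (dV/dt)/(dV/dh) = -8/((25/36)π·10²) = -72/(625π) m/min
The level is dropping at 72/(625π) ≈ 0.03667 m/min.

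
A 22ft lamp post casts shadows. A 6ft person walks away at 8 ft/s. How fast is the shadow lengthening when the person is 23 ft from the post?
3 ft/s

By similar triangles: 22/(x+s) = 6/s
Solving: s = 6x/16
ds/dt = 6/16 · dx/dt = 3/8 · 8 = 3 ft/s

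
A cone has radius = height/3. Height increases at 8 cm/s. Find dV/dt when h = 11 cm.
968π/9 cm³/s

V = (1/3)π(h/3)²h = πh³/27
dV/dt = πh²/9 · 8
At h = 11: dV/dt = 968π/9 cm³/s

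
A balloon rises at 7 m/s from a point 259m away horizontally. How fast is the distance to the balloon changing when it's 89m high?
623√75002/75002 ≈ 2.275 m/s

z² = 259² + y²
z = √(259² + 89²) = √75002
dz/dt = y/z · dy/dt = 89/√75002 · 7 = 623√75002/75002 ≈ 2.275 m/s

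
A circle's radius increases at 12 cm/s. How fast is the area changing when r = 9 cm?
216π cm²/s

A = πr²
dA/dt = 2πr · dr/dt = 2π(9)(12) = 216π cm²/s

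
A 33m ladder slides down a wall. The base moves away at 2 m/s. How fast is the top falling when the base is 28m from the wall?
56√305/305 ≈ 3.207 m/s

x² + y² = 33²
2x·dx/dt + 2y·dy/dt = 0
dy/dt = -x/y · dx/dt = -28/√305 · 2 = -56√305/305 m/s
The top is descending at 56√305/305 ≈ 3.207 m/s.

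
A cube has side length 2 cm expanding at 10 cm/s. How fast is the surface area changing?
240 cm²/s

A = 6s²
dA/dt = 12s · ds/dt = 12·2·10 = 240 cm²/s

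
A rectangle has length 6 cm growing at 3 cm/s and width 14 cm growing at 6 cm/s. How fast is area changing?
78 cm²/s

A = lw
dA/dt = w·dl/dt + l·dw/dt = 14·3 + 6·6 = 78 cm²/s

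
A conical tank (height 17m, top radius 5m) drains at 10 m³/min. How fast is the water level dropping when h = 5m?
578/(125π) ≈ 1.472 m/min

r/h = 5/17, so r = (5/17)h
V = (1/3)πr²h = (1/3)π((5/17)h)²h = (25/867)πh³
dV/dh = (25/289)πh²
dh/dt = (dV/dt)/(dV/dh) = -10/((25/289)π·5²) = -578/(125π) m/min
The level is dropping at 578/(125π) ≈ 1.472 m/min.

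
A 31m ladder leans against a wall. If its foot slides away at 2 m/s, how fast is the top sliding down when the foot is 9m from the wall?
9√55/110 ≈ 0.6068 m/s

x² + y² = 31²
2x·dx/dt + 2y·dy/dt = 0
dy/dt = -x/y · dx/dt = -9/(4√55) · 2 = -9√55/110 m/s
The top is descending at 9√55/110 ≈ 0.6068 m/s.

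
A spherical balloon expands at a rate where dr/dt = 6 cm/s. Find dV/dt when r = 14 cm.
4704π cm³/s

V = (4/3)πr³
dV/dt = dV/dr · dr/dt = 4πr² · 6
At r = 14: dV/dt = 4704π cm³/s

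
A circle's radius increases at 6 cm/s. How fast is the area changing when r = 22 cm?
264π cm²/s

A = πr²
dA/dt = 2πr · dr/dt = 2π(22)(6) = 264π cm²/s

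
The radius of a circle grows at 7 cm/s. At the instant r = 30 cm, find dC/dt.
14π cm/s

C = 2πr
dC/dt = 2π · dr/dt = 2π · 7 = 14π cm/s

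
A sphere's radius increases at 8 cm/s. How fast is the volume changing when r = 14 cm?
6272π cm³/s

V = (4/3)πr³
dV/dt = dV/dr · dr/dt = 4πr² · 8
At r = 14: dV/dt = 6272π cm³/s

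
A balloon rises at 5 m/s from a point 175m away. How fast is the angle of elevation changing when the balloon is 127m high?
0.018715 rad/s

tan(θ) = y/175
sec²(θ) · dθ/dt = (1/175) · dy/dt
dθ/dt = cos²(θ)/175 · 5 = 175/(175² + 127²) · 5
dθ/dt = 0.018715 rad/s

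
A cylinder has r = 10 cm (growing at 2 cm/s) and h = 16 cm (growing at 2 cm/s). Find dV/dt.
840π cm³/s

V = πr²h
dV/dt = 2πrh·dr/dt + πr²·dh/dt
= 2π(10)(16)(2) + π(10)²(2)
= 840π cm³/s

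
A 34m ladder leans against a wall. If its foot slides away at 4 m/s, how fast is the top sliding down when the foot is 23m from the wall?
92√627/627 ≈ 3.674 m/s

x² + y² = 34²
2x·dx/dt + 2y·dy/dt = 0
dy/dt = -x/y · dx/dt = -23/√627 · 4 = -92√627/627 m/s
The top is descending at 92√627/627 ≈ 3.674 m/s.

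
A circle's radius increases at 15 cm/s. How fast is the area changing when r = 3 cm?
90π cm²/s

A = πr²
dA/dt = 2πr · dr/dt = 2π(3)(15) = 90π cm²/s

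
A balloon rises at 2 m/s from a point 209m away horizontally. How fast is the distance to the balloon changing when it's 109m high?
109√55562/27781 ≈ 0.9248 m/s

z² = 209² + y²
z = √(209² + 109²) = √55562
dz/dt = y/z · dy/dt = 109/√55562 · 2 = 109√55562/27781 ≈ 0.9248 m/s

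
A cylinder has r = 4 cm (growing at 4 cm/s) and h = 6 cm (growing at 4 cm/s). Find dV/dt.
256π cm³/s

V = πr²h
dV/dt = 2πrh·dr/dt + πr²·dh/dt
= 2π(4)(6)(4) + π(4)²(4)
= 256π cm³/s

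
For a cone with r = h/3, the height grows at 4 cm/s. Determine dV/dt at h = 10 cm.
400π/9 cm³/s

V = (1/3)π(h/3)²h = πh³/27
dV/dt = πh²/9 · 4
At h = 10: dV/dt = 400π/9 cm³/s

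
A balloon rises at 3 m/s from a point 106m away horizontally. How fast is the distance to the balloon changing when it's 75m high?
225√16861/16861 ≈ 1.733 m/s

z² = 106² + y²
z = √(106² + 75²) = √16861
dz/dt = y/z · dy/dt = 75/√16861 · 3 = 225√16861/16861 ≈ 1.733 m/s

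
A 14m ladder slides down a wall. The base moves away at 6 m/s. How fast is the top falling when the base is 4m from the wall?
4√5/5 ≈ 1.789 m/s

x² + y² = 14²
2x·dx/dt + 2y·dy/dt = 0
dy/dt = -x/y · dx/dt = -4/(6√5) · 6 = -4√5/5 m/s
The top is descending at 4√5/5 ≈ 1.789 m/s.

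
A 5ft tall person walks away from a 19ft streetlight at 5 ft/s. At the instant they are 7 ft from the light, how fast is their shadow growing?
25/14 ft/s

By similar triangles: 19/(x+s) = 5/s
Solving: s = 5x/14
ds/dt = 5/14 · dx/dt = 5/14 · 5 = 25/14 ft/s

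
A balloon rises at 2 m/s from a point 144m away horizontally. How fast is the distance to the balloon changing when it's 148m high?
74√2665/2665 ≈ 1.433 m/s

z² = 144² + y²
z = √(144² + 148²) = 4√2665
dz/dt = y/z · dy/dt = 148/(4√2665) · 2 = 74√2665/2665 ≈ 1.433 m/s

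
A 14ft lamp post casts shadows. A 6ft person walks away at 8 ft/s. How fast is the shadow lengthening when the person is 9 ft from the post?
6 ft/s

By similar triangles: 14/(x+s) = 6/s
Solving: s = 6x/8
ds/dt = 6/8 · dx/dt = 3/4 · 8 = 6 ft/s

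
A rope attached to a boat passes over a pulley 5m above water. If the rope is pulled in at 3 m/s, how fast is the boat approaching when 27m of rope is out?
81√11/88 ≈ 3.053 m/s

rope² = x² + 5²
x = √(27² - 5²) = 8√11
dx/dt = (rope/x) · d(rope)/dt = (27/(8√11)) · (-3) = -81√11/88 m/s
The boat approaches at 81√11/88 ≈ 3.053 m/s.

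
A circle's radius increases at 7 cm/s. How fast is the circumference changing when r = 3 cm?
14π cm/s

C = 2πr
dC/dt = 2π · dr/dt = 2π · 7 = 14π cm/s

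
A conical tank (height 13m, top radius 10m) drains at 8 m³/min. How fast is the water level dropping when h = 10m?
169/(1250π) ≈ 0.04304 m/min

r/h = 10/13, so r = (10/13)h
V = (1/3)πr²h = (1/3)π((10/13)h)²h = (100/507)πh³
dV/dh = (100/169)πh²
dh/dt = (dV/dt)/(dV/dh) = -8/((100/169)π·10²) = -169/(1250π) m/min
The level is dropping at 169/(1250π) ≈ 0.04304 m/min.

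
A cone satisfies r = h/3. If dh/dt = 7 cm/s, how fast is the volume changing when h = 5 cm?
175π/9 cm³/s

V = (1/3)π(h/3)²h = πh³/27
dV/dt = πh²/9 · 7
At h = 5: dV/dt = 175π/9 cm³/s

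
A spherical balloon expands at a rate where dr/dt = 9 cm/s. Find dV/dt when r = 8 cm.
2304π cm³/s

V = (4/3)πr³
dV/dt = dV/dr · dr/dt = 4πr² · 9
At r = 8: dV/dt = 2304π cm³/s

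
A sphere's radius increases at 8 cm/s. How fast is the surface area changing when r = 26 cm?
1664π cm²/s

S = 4πr²
dS/dt = dS/dr · dr/dt = 8πr · 8
At r = 26: dS/dt = 1664π cm²/s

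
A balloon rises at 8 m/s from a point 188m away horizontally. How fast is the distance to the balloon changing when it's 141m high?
24/5 = 4.8 m/s

z² = 188² + y²
z = √(188² + 141²) = 235
dz/dt = y/z · dy/dt = 141/235 · 8 = 24/5 = 4.8 m/s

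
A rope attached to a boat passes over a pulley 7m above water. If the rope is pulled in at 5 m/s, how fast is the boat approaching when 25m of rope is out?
125/24 ≈ 5.208 m/s

rope² = x² + 7²
x = √(25² - 7²) = 24
dx/dt = (rope/x) · d(rope)/dt = (25/24) · (-5) = -125/24 m/s
The boat approaches at 125/24 ≈ 5.208 m/s.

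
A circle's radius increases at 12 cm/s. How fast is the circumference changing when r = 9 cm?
24π cm/s

C = 2πr
dC/dt = 2π · dr/dt = 2π · 12 = 24π cm/s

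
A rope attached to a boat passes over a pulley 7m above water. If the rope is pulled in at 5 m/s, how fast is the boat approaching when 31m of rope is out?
155√57/228 ≈ 5.133 m/s

rope² = x² + 7²
x = √(31² - 7²) = 4√57
dx/dt = (rope/x) · d(rope)/dt = (31/(4√57)) · (-5) = -155√57/228 m/s
The boat approaches at 155√57/228 ≈ 5.133 m/s.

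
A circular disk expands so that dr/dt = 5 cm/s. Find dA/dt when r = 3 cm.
30π cm²/s

A = πr²
dA/dt = 2πr · dr/dt = 2π(3)(5) = 30π cm²/s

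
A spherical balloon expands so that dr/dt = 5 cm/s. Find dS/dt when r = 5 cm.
200π cm²/s

S = 4πr²
dS/dt = dS/dr · dr/dt = 8πr · 5
At r = 5: dS/dt = 200π cm²/s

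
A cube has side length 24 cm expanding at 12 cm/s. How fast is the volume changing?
20736 cm³/s

V = s³
dV/dt = 3s² · ds/dt = 3·24²·12 = 20736 cm³/s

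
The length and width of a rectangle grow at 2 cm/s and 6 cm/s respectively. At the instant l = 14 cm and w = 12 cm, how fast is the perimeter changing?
16 cm/s

P = 2(l + w)
dP/dt = 2(dl/dt + dw/dt) = 2(2 + 6) = 16 cm/s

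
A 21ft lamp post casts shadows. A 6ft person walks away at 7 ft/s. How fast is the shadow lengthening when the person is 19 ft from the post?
14/5 ft/s

By similar triangles: 21/(x+s) = 6/s
Solving: s = 6x/15
ds/dt = 6/15 · dx/dt = 2/5 · 7 = 14/5 ft/s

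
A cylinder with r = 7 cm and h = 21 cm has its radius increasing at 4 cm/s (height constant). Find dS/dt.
280π cm²/s

S = 2πrh + 2πr² (lateral + bases)
dS/dt = (2πh + 4πr)·dr/dt = (2π·21 + 4π·7)·4
= 280π cm²/s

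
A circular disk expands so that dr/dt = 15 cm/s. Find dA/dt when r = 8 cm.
240π cm²/s

A = πr²
dA/dt = 2πr · dr/dt = 2π(8)(15) = 240π cm²/s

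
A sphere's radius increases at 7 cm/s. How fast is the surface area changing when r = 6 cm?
336π cm²/s

S = 4πr²
dS/dt = dS/dr · dr/dt = 8πr · 7
At r = 6: dS/dt = 336π cm²/s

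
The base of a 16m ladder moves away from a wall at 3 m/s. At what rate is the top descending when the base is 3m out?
9√247/247 ≈ 0.5727 m/s

x² + y² = 16²
2x·dx/dt + 2y·dy/dt = 0
dy/dt = -x/y · dx/dt = -3/√247 · 3 = -9√247/247 m/s
The top is descending at 9√247/247 ≈ 0.5727 m/s.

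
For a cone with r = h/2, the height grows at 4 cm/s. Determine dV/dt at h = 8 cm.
64π cm³/s

V = (1/3)π(h/2)²h = πh³/12
dV/dt = πh²/4 · 4
At h = 8: dV/dt = 64π cm³/s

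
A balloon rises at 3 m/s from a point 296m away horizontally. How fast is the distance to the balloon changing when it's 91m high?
273√95897/95897 ≈ 0.8816 m/s

z² = 296² + y²
z = √(296² + 91²) = √95897
dz/dt = y/z · dy/dt = 91/√95897 · 3 = 273√95897/95897 ≈ 0.8816 m/s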